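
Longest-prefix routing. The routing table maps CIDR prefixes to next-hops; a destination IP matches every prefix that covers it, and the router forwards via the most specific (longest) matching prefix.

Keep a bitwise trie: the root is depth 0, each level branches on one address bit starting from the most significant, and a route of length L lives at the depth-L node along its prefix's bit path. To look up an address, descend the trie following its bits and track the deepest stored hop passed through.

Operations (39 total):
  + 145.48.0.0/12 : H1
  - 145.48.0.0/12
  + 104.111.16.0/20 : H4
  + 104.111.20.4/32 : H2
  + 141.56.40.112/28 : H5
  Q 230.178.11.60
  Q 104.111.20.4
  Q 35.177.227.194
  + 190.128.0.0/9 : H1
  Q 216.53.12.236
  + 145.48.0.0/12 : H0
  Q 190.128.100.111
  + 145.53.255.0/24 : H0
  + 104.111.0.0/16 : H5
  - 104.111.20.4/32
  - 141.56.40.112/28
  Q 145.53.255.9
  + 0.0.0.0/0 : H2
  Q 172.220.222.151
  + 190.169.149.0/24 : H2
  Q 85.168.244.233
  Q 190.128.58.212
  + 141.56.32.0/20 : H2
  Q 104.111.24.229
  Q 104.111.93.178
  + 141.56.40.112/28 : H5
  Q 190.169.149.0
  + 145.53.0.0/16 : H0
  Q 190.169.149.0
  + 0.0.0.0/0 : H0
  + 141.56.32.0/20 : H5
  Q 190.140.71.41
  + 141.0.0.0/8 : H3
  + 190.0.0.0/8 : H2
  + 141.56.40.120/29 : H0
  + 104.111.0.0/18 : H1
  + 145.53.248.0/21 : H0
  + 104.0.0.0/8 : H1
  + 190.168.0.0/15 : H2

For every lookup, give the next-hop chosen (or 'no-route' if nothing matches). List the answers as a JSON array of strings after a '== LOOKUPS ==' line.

Process each operation:
  add 145.48.0.0/12 -> H1 at depth 12
  - 145.48.0.0/12 clear@12
  add 104.111.16.0/20 -> H4 at depth 20
  add 104.111.20.4/32 -> H2 at depth 32
  add 141.56.40.112/28 -> H5 at depth 28
  ? 230.178.11.60  path d0:-→d1:-  best=no-route
  ? 104.111.20.4  path d0:-→d1:-→d2:-→d3:-→d4:-→d5:-→d6:-→d7:-→d8:-→d9:-→d10:-→d11:-→d12:-→d13:-→d14:-→d15:-→d16:-→d17:-→d18:-→d19:-→d20:H4→d21:-→d22:-→d23:-→d24:-→d25:-→d26:-→d27:-→d28:-→d29:-→d30:-→d31:-→d32:H2  best=H2
  ? 35.177.227.194  path d0:-→d1:-  best=no-route
  add 190.128.0.0/9 -> H1 at depth 9
  ? 216.53.12.236  path d0:-→d1:-  best=no-route
  add 145.48.0.0/12 -> H0 at depth 12
  ? 190.128.100.111  path d0:-→d1:-→d2:-→d3:-→d4:-→d5:-→d6:-→d7:-→d8:-→d9:H1  best=H1
  add 145.53.255.0/24 -> H0 at depth 24
  add 104.111.0.0/16 -> H5 at depth 16
  - 104.111.20.4/32 clear@32
  - 141.56.40.112/28 clear@28
  ? 145.53.255.9  path d0:-→d1:-→d2:-→d3:-→d4:-→d5:-→d6:-→d7:-→d8:-→d9:-→d10:-→d11:-→d12:H0→d13:-→d14:-→d15:-→d16:-→d17:-→d18:-→d19:-→d20:-→d21:-→d22:-→d23:-→d24:H0  best=H0
  add 0.0.0.0/0 -> H2 at depth 0
  ? 172.220.222.151  path d0:H2→d1:-→d2:-→d3:-  best=H2
  add 190.169.149.0/24 -> H2 at depth 24
  ? 85.168.244.233  path d0:H2→d1:-→d2:-  best=H2
  ? 190.128.58.212  path d0:H2→d1:-→d2:-→d3:-→d4:-→d5:-→d6:-→d7:-→d8:-→d9:H1→d10:-  best=H1
  add 141.56.32.0/20 -> H2 at depth 20
  ? 104.111.24.229  path d0:H2→d1:-→d2:-→d3:-→d4:-→d5:-→d6:-→d7:-→d8:-→d9:-→d10:-→d11:-→d12:-→d13:-→d14:-→d15:-→d16:H5→d17:-→d18:-→d19:-→d20:H4  best=H4
  ? 104.111.93.178  path d0:H2→d1:-→d2:-→d3:-→d4:-→d5:-→d6:-→d7:-→d8:-→d9:-→d10:-→d11:-→d12:-→d13:-→d14:-→d15:-→d16:H5→d17:-  best=H5
  add 141.56.40.112/28 -> H5 at depth 28
  ? 190.169.149.0  path d0:H2→d1:-→d2:-→d3:-→d4:-→d5:-→d6:-→d7:-→d8:-→d9:H1→d10:-→d11:-→d12:-→d13:-→d14:-→d15:-→d16:-→d17:-→d18:-→d19:-→d20:-→d21:-→d22:-→d23:-→d24:H2  best=H2
  add 145.53.0.0/16 -> H0 at depth 16
  ? 190.169.149.0  path d0:H2→d1:-→d2:-→d3:-→d4:-→d5:-→d6:-→d7:-→d8:-→d9:H1→d10:-→d11:-→d12:-→d13:-→d14:-→d15:-→d16:-→d17:-→d18:-→d19:-→d20:-→d21:-→d22:-→d23:-→d24:H2  best=H2
  add 0.0.0.0/0 -> H0 at depth 0
  add 141.56.32.0/20 -> H5 at depth 20
  ? 190.140.71.41  path d0:H0→d1:-→d2:-→d3:-→d4:-→d5:-→d6:-→d7:-→d8:-→d9:H1→d10:-  best=H1
  add 141.0.0.0/8 -> H3 at depth 8
  add 190.0.0.0/8 -> H2 at depth 8
  add 141.56.40.120/29 -> H0 at depth 29
  add 104.111.0.0/18 -> H1 at depth 18
  add 145.53.248.0/21 -> H0 at depth 21
  add 104.0.0.0/8 -> H1 at depth 8
  add 190.168.0.0/15 -> H2 at depth 15

== LOOKUPS ==
["no-route","H2","no-route","no-route","H1","H0","H2","H2","H1","H4","H5","H2","H2","H1"]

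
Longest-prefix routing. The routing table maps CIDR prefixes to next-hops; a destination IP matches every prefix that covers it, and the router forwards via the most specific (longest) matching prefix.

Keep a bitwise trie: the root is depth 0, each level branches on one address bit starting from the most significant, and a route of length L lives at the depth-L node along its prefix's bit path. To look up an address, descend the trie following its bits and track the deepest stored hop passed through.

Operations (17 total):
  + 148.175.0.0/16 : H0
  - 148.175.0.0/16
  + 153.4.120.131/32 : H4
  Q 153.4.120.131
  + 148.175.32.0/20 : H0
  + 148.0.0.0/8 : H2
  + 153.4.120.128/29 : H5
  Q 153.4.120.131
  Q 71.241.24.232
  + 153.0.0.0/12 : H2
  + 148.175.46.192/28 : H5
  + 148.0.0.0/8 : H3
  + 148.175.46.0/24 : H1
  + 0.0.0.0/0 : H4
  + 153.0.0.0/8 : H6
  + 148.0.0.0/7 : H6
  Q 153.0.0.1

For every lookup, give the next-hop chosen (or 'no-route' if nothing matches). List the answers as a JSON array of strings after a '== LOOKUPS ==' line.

Trace:
  add 148.175.0.0/16 -> H0 at depth 16
  - 148.175.0.0/16 clear@16
  add 153.4.120.131/32 -> H4 at depth 32
  lookup 153.4.120.131: bits 10011001000001000111100010000011 walk d0:-→d1:-→d2:-→d3:-→d4:-→d5:-→d6:-→d7:-→d8:-→d9:-→d10:-→d11:-→d12:-→d13:-→d14:-→d15:-→d16:-→d17:-→d18:-→d19:-→d20:-→d21:-→d22:-→d23:-→d24:-→d25:-→d26:-→d27:-→d28:-→d29:-→d30:-→d31:-→d32:H4 -> H4
  add 148.175.32.0/20 -> H0 at depth 20
  add 148.0.0.0/8 -> H2 at depth 8
  add 153.4.120.128/29 -> H5 at depth 29
  lookup 153.4.120.131: bits 10011001000001000111100010000011 walk d0:-→d1:-→d2:-→d3:-→d4:-→d5:-→d6:-→d7:-→d8:-→d9:-→d10:-→d11:-→d12:-→d13:-→d14:-→d15:-→d16:-→d17:-→d18:-→d19:-→d20:-→d21:-→d22:-→d23:-→d24:-→d25:-→d26:-→d27:-→d28:-→d29:H5→d30:-→d31:-→d32:H4 -> H4
  lookup 71.241.24.232: bits ε walk d0:- -> no-route
  add 153.0.0.0/12 -> H2 at depth 12
  add 148.175.46.192/28 -> H5 at depth 28
  add 148.0.0.0/8 -> H3 at depth 8
  add 148.175.46.0/24 -> H1 at depth 24
  add 0.0.0.0/0 -> H4 at depth 0
  add 153.0.0.0/8 -> H6 at depth 8
  add 148.0.0.0/7 -> H6 at depth 7
  lookup 153.0.0.1: bits 1001100100000 walk d0:H4→d1:-→d2:-→d3:-→d4:-→d5:-→d6:-→d7:-→d8:H6→d9:-→d10:-→d11:-→d12:H2→d13:- -> H2

== LOOKUPS ==
["H4","H4","no-route","H2"]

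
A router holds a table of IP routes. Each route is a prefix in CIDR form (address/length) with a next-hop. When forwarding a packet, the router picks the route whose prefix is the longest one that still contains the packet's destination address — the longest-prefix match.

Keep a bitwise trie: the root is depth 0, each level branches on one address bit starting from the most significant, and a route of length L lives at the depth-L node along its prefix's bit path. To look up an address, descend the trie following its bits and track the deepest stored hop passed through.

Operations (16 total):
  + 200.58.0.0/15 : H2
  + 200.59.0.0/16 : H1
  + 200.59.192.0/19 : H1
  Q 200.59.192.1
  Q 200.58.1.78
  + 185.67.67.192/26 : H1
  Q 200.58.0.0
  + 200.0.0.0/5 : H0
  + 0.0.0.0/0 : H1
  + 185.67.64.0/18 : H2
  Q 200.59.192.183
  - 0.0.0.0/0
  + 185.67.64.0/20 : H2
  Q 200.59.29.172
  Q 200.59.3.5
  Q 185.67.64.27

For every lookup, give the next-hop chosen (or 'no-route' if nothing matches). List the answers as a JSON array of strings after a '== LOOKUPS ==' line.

Apply in order:
  add 200.58.0.0/15 -> H2 at depth 15
  add 200.59.0.0/16 -> H1 at depth 16
  add 200.59.192.0/19 -> H1 at depth 19
  Q 200.59.192.1: descend 1100100000111011110 ; hops seen [H2,H1,H1] ; pick H1
  Q 200.58.1.78: descend 110010000011101 ; hops seen [H2] ; pick H2
  add 185.67.67.192/26 -> H1 at depth 26
  Q 200.58.0.0: descend 110010000011101 ; hops seen [H2] ; pick H2
  add 200.0.0.0/5 -> H0 at depth 5
  add 0.0.0.0/0 -> H1 at depth 0
  add 185.67.64.0/18 -> H2 at depth 18
  Q 200.59.192.183: descend 1100100000111011110 ; hops seen [H1,H0,H2,H1,H1] ; pick H1
  - 0.0.0.0/0 clear@0
  add 185.67.64.0/20 -> H2 at depth 20
  Q 200.59.29.172: descend 1100100000111011 ; hops seen [H0,H2,H1] ; pick H1
  Q 200.59.3.5: descend 1100100000111011 ; hops seen [H0,H2,H1] ; pick H1
  Q 185.67.64.27: descend 1011100101000011010000 ; hops seen [H2,H2] ; pick H2

== LOOKUPS ==
["H1","H2","H2","H1","H1","H1","H2"]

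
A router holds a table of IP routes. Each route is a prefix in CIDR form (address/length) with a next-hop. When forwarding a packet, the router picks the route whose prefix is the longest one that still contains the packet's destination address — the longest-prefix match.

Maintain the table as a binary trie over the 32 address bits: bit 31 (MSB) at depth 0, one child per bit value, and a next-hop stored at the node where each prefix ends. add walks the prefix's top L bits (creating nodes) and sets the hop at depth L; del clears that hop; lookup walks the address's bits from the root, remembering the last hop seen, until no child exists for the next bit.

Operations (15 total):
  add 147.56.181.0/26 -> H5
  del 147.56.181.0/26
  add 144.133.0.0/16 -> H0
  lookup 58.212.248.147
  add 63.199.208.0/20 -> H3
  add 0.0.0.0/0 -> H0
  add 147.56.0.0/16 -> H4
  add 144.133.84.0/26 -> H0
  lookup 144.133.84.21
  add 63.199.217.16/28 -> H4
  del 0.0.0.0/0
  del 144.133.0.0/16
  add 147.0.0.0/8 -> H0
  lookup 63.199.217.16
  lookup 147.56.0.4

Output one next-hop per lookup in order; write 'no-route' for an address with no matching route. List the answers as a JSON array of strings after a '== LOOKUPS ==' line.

Trace:
  + 147.56.181.0/26 (H5) depth=26
  del 147.56.181.0/26 (clear depth 26)
  + 144.133.0.0/16 (H0) depth=16
  ? 58.212.248.147  path d0:-  best=no-route
  + 63.199.208.0/20 (H3) depth=20
  + 0.0.0.0/0 (H0) depth=0
  + 147.56.0.0/16 (H4) depth=16
  + 144.133.84.0/26 (H0) depth=26
  ? 144.133.84.21  path d0:H0→d1:-→d2:-→d3:-→d4:-→d5:-→d6:-→d7:-→d8:-→d9:-→d10:-→d11:-→d12:-→d13:-→d14:-→d15:-→d16:H0→d17:-→d18:-→d19:-→d20:-→d21:-→d22:-→d23:-→d24:-→d25:-→d26:H0  best=H0
  + 63.199.217.16/28 (H4) depth=28
  del 0.0.0.0/0 (clear depth 0)
  del 144.133.0.0/16 (clear depth 16)
  + 147.0.0.0/8 (H0) depth=8
  ? 63.199.217.16  path d0:-→d1:-→d2:-→d3:-→d4:-→d5:-→d6:-→d7:-→d8:-→d9:-→d10:-→d11:-→d12:-→d13:-→d14:-→d15:-→d16:-→d17:-→d18:-→d19:-→d20:H3→d21:-→d22:-→d23:-→d24:-→d25:-→d26:-→d27:-→d28:H4  best=H4
  ? 147.56.0.4  path d0:-→d1:-→d2:-→d3:-→d4:-→d5:-→d6:-→d7:-→d8:H0→d9:-→d10:-→d11:-→d12:-→d13:-→d14:-→d15:-→d16:H4  best=H4

== LOOKUPS ==
["no-route","H0","H4","H4"]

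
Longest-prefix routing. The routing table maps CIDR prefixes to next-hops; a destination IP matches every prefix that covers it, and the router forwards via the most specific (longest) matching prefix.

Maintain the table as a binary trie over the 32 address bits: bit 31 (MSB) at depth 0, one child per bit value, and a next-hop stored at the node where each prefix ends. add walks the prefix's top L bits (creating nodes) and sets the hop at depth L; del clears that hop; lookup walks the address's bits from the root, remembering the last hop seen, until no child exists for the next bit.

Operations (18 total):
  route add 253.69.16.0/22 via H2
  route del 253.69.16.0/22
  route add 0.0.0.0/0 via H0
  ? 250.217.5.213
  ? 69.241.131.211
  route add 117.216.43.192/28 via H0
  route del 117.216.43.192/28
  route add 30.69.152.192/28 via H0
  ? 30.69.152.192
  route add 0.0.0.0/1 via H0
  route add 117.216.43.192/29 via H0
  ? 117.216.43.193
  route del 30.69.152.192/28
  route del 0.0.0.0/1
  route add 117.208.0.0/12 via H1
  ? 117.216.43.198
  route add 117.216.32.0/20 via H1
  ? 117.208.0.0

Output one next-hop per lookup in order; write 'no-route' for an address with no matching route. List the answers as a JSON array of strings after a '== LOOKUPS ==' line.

Trace:
  + 253.69.16.0/22 (H2) depth=22
  del 253.69.16.0/22 (clear depth 22)
  + 0.0.0.0/0 (H0) depth=0
  Q 250.217.5.213: descend 11111 ; hops seen [H0] ; pick H0
  Q 69.241.131.211: descend ε ; hops seen [H0] ; pick H0
  + 117.216.43.192/28 (H0) depth=28
  del 117.216.43.192/28 (clear depth 28)
  + 30.69.152.192/28 (H0) depth=28
  Q 30.69.152.192: descend 0001111001000101100110001100 ; hops seen [H0,H0] ; pick H0
  + 0.0.0.0/1 (H0) depth=1
  + 117.216.43.192/29 (H0) depth=29
  Q 117.216.43.193: descend 01110101110110000010101111000 ; hops seen [H0,H0,H0] ; pick H0
  del 30.69.152.192/28 (clear depth 28)
  del 0.0.0.0/1 (clear depth 1)
  + 117.208.0.0/12 (H1) depth=12
  Q 117.216.43.198: descend 01110101110110000010101111000 ; hops seen [H0,H1,H0] ; pick H0
  + 117.216.32.0/20 (H1) depth=20
  Q 117.208.0.0: descend 011101011101 ; hops seen [H0,H1] ; pick H1

== LOOKUPS ==
["H0","H0","H0","H0","H0","H1"]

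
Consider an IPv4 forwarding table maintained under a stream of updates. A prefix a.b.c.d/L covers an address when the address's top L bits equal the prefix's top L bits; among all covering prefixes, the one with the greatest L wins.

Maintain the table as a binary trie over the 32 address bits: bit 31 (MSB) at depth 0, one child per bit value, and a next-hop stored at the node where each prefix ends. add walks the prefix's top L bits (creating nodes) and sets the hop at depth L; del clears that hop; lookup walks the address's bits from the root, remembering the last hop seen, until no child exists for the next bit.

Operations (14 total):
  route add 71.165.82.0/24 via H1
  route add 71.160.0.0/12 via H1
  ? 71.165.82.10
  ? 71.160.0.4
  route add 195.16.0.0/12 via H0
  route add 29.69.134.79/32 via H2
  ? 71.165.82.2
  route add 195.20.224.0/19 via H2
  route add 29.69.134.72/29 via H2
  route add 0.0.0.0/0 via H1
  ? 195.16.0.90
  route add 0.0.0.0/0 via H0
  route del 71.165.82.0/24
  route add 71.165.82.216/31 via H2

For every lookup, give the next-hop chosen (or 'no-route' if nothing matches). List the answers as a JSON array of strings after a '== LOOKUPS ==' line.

Apply in order:
  + 71.165.82.0/24 (H1) depth=24
  + 71.160.0.0/12 (H1) depth=12
  Q 71.165.82.10: descend 010001111010010101010010 ; hops seen [H1,H1] ; pick H1
  Q 71.160.0.4: descend 0100011110100 ; hops seen [H1] ; pick H1
  + 195.16.0.0/12 (H0) depth=12
  + 29.69.134.79/32 (H2) depth=32
  Q 71.165.82.2: descend 010001111010010101010010 ; hops seen [H1,H1] ; pick H1
  + 195.20.224.0/19 (H2) depth=19
  + 29.69.134.72/29 (H2) depth=29
  + 0.0.0.0/0 (H1) depth=0
  Q 195.16.0.90: descend 1100001100010 ; hops seen [H1,H0] ; pick H0
  + 0.0.0.0/0 (H0) depth=0
  del 71.165.82.0/24 (clear depth 24)
  + 71.165.82.216/31 (H2) depth=31

== LOOKUPS ==
["H1","H1","H1","H0"]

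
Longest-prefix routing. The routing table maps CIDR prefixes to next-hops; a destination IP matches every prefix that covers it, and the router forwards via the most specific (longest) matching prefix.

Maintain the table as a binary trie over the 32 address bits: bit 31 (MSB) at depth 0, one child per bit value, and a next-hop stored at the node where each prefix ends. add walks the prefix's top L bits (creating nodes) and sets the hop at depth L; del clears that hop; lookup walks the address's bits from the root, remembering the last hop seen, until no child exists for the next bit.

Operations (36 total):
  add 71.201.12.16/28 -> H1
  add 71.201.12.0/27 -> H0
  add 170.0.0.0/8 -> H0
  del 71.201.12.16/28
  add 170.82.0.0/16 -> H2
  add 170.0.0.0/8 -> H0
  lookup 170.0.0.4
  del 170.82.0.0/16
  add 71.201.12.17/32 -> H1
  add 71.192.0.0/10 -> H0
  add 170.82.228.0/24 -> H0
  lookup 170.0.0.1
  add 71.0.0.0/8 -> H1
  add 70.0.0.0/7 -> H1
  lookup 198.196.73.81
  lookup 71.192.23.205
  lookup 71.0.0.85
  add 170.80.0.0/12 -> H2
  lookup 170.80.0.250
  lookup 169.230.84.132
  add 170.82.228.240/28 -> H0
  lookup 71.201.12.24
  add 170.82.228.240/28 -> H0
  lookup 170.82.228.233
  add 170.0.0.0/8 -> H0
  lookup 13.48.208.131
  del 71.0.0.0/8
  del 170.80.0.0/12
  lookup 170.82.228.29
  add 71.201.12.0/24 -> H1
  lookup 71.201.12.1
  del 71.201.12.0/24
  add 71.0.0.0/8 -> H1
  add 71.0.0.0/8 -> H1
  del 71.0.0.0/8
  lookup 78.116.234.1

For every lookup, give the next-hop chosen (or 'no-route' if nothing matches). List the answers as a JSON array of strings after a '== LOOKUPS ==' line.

Apply in order:
  add 71.201.12.16/28 -> H1 at depth 28
  add 71.201.12.0/27 -> H0 at depth 27
  add 170.0.0.0/8 -> H0 at depth 8
  del 71.201.12.16/28 (clear depth 28)
  add 170.82.0.0/16 -> H2 at depth 16
  add 170.0.0.0/8 -> H0 at depth 8
  Q 170.0.0.4: descend 101010100 ; hops seen [H0] ; pick H0
  del 170.82.0.0/16 (clear depth 16)
  add 71.201.12.17/32 -> H1 at depth 32
  add 71.192.0.0/10 -> H0 at depth 10
  add 170.82.228.0/24 -> H0 at depth 24
  Q 170.0.0.1: descend 101010100 ; hops seen [H0] ; pick H0
  add 71.0.0.0/8 -> H1 at depth 8
  add 70.0.0.0/7 -> H1 at depth 7
  Q 198.196.73.81: descend 1 ; hops seen [∅] ; pick no-route
  Q 71.192.23.205: descend 010001111100 ; hops seen [H1,H1,H0] ; pick H0
  Q 71.0.0.85: descend 01000111 ; hops seen [H1,H1] ; pick H1
  add 170.80.0.0/12 -> H2 at depth 12
  Q 170.80.0.250: descend 10101010010100 ; hops seen [H0,H2] ; pick H2
  Q 169.230.84.132: descend 101010 ; hops seen [∅] ; pick no-route
  add 170.82.228.240/28 -> H0 at depth 28
  Q 71.201.12.24: descend 0100011111001001000011000001 ; hops seen [H1,H1,H0,H0] ; pick H0
  add 170.82.228.240/28 -> H0 at depth 28
  Q 170.82.228.233: descend 101010100101001011100100111 ; hops seen [H0,H2,H0] ; pick H0
  add 170.0.0.0/8 -> H0 at depth 8
  Q 13.48.208.131: descend 0 ; hops seen [∅] ; pick no-route
  del 71.0.0.0/8 (clear depth 8)
  del 170.80.0.0/12 (clear depth 12)
  Q 170.82.228.29: descend 101010100101001011100100 ; hops seen [H0,H0] ; pick H0
  add 71.201.12.0/24 -> H1 at depth 24
  Q 71.201.12.1: descend 010001111100100100001100000 ; hops seen [H1,H0,H1,H0] ; pick H0
  del 71.201.12.0/24 (clear depth 24)
  add 71.0.0.0/8 -> H1 at depth 8
  add 71.0.0.0/8 -> H1 at depth 8
  del 71.0.0.0/8 (clear depth 8)
  Q 78.116.234.1: descend 0100 ; hops seen [∅] ; pick no-route

== LOOKUPS ==
["H0","H0","no-route","H0","H1","H2","no-route","H0","H0","no-route","H0","H0","no-route"]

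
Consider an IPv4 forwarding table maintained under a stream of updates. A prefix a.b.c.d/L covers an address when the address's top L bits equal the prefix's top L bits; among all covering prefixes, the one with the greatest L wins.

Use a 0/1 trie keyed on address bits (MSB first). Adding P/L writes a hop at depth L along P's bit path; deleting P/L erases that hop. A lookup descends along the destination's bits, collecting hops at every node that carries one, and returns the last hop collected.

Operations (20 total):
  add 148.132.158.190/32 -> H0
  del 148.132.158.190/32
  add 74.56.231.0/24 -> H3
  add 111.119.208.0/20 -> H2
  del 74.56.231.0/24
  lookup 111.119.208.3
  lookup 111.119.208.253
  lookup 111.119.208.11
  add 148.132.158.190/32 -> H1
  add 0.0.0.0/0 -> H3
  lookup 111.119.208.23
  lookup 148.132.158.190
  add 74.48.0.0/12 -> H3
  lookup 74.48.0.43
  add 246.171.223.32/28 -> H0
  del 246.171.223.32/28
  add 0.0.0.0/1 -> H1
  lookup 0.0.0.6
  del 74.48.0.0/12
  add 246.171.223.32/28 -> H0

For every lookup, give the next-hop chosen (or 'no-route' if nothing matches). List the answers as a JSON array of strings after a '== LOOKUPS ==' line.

Trace:
  add 148.132.158.190/32 -> H0 at depth 32
  del 148.132.158.190/32 (clear depth 32)
  add 74.56.231.0/24 -> H3 at depth 24
  add 111.119.208.0/20 -> H2 at depth 20
  del 74.56.231.0/24 (clear depth 24)
  lookup 111.119.208.3: bits 01101111011101111101 walk d0:-→d1:-→d2:-→d3:-→d4:-→d5:-→d6:-→d7:-→d8:-→d9:-→d10:-→d11:-→d12:-→d13:-→d14:-→d15:-→d16:-→d17:-→d18:-→d19:-→d20:H2 -> H2
  lookup 111.119.208.253: bits 01101111011101111101 walk d0:-→d1:-→d2:-→d3:-→d4:-→d5:-→d6:-→d7:-→d8:-→d9:-→d10:-→d11:-→d12:-→d13:-→d14:-→d15:-→d16:-→d17:-→d18:-→d19:-→d20:H2 -> H2
  lookup 111.119.208.11: bits 01101111011101111101 walk d0:-→d1:-→d2:-→d3:-→d4:-→d5:-→d6:-→d7:-→d8:-→d9:-→d10:-→d11:-→d12:-→d13:-→d14:-→d15:-→d16:-→d17:-→d18:-→d19:-→d20:H2 -> H2
  add 148.132.158.190/32 -> H1 at depth 32
  add 0.0.0.0/0 -> H3 at depth 0
  lookup 111.119.208.23: bits 01101111011101111101 walk d0:H3→d1:-→d2:-→d3:-→d4:-→d5:-→d6:-→d7:-→d8:-→d9:-→d10:-→d11:-→d12:-→d13:-→d14:-→d15:-→d16:-→d17:-→d18:-→d19:-→d20:H2 -> H2
  lookup 148.132.158.190: bits 10010100100001001001111010111110 walk d0:H3→d1:-→d2:-→d3:-→d4:-→d5:-→d6:-→d7:-→d8:-→d9:-→d10:-→d11:-→d12:-→d13:-→d14:-→d15:-→d16:-→d17:-→d18:-→d19:-→d20:-→d21:-→d22:-→d23:-→d24:-→d25:-→d26:-→d27:-→d28:-→d29:-→d30:-→d31:-→d32:H1 -> H1
  add 74.48.0.0/12 -> H3 at depth 12
  lookup 74.48.0.43: bits 010010100011 walk d0:H3→d1:-→d2:-→d3:-→d4:-→d5:-→d6:-→d7:-→d8:-→d9:-→d10:-→d11:-→d12:H3 -> H3
  add 246.171.223.32/28 -> H0 at depth 28
  del 246.171.223.32/28 (clear depth 28)
  add 0.0.0.0/1 -> H1 at depth 1
  lookup 0.0.0.6: bits 0 walk d0:H3→d1:H1 -> H1
  del 74.48.0.0/12 (clear depth 12)
  add 246.171.223.32/28 -> H0 at depth 28

== LOOKUPS ==
["H2","H2","H2","H2","H1","H3","H1"]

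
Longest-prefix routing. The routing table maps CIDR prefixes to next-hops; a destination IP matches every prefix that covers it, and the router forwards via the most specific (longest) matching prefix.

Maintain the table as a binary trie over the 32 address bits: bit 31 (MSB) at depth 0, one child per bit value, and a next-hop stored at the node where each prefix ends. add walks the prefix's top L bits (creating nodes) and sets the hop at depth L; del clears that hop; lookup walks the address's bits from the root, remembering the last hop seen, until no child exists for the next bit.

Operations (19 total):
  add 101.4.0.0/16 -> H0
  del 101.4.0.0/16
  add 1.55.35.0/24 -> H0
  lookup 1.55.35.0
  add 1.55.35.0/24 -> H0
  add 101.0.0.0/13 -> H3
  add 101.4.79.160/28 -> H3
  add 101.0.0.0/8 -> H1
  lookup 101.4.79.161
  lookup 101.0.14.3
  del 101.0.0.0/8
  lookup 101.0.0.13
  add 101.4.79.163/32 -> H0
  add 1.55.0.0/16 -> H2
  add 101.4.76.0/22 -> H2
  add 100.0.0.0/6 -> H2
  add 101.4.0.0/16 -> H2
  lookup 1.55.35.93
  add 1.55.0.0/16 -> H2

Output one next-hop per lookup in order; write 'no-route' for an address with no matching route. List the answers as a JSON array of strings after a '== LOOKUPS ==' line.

Process each operation:
  + 101.4.0.0/16 (H0) depth=16
  del 101.4.0.0/16 (clear depth 16)
  + 1.55.35.0/24 (H0) depth=24
  Q 1.55.35.0: descend 000000010011011100100011 ; hops seen [H0] ; pick H0
  + 1.55.35.0/24 (H0) depth=24
  + 101.0.0.0/13 (H3) depth=13
  + 101.4.79.160/28 (H3) depth=28
  + 101.0.0.0/8 (H1) depth=8
  Q 101.4.79.161: descend 0110010100000100010011111010 ; hops seen [H1,H3,H3] ; pick H3
  Q 101.0.14.3: descend 0110010100000 ; hops seen [H1,H3] ; pick H3
  del 101.0.0.0/8 (clear depth 8)
  Q 101.0.0.13: descend 0110010100000 ; hops seen [H3] ; pick H3
  + 101.4.79.163/32 (H0) depth=32
  + 1.55.0.0/16 (H2) depth=16
  + 101.4.76.0/22 (H2) depth=22
  + 100.0.0.0/6 (H2) depth=6
  + 101.4.0.0/16 (H2) depth=16
  Q 1.55.35.93: descend 000000010011011100100011 ; hops seen [H2,H0] ; pick H0
  + 1.55.0.0/16 (H2) depth=16

== LOOKUPS ==
["H0","H3","H3","H3","H0"]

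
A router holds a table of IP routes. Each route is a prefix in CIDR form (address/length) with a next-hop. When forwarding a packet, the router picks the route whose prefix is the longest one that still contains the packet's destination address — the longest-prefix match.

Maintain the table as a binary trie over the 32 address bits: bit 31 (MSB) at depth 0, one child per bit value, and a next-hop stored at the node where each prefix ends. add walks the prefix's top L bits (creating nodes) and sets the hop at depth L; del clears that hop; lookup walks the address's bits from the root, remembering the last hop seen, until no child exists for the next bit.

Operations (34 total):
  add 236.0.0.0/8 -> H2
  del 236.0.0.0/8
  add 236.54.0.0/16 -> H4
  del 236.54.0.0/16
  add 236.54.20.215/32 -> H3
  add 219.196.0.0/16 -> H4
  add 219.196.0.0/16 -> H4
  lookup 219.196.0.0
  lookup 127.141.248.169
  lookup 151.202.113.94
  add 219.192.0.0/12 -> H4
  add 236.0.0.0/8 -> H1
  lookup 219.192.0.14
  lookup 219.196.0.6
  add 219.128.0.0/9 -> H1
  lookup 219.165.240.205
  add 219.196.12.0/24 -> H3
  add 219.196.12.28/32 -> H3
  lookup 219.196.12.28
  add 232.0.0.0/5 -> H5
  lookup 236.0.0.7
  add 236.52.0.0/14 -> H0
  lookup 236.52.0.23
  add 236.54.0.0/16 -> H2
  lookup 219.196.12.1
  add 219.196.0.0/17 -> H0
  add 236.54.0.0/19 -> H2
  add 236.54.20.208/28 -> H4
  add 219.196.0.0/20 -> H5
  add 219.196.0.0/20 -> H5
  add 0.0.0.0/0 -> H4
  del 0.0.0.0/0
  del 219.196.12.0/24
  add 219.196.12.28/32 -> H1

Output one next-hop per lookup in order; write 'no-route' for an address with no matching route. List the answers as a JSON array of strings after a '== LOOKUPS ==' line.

Trace:
  + 236.0.0.0/8 (H2) depth=8
  del 236.0.0.0/8 (clear depth 8)
  + 236.54.0.0/16 (H4) depth=16
  del 236.54.0.0/16 (clear depth 16)
  + 236.54.20.215/32 (H3) depth=32
  + 219.196.0.0/16 (H4) depth=16
  + 219.196.0.0/16 (H4) depth=16
  lookup 219.196.0.0: bits 1101101111000100 walk d0:-→d1:-→d2:-→d3:-→d4:-→d5:-→d6:-→d7:-→d8:-→d9:-→d10:-→d11:-→d12:-→d13:-→d14:-→d15:-→d16:H4 -> H4
  lookup 127.141.248.169: bits ε walk d0:- -> no-route
  lookup 151.202.113.94: bits 1 walk d0:-→d1:- -> no-route
  + 219.192.0.0/12 (H4) depth=12
  + 236.0.0.0/8 (H1) depth=8
  lookup 219.192.0.14: bits 1101101111000 walk d0:-→d1:-→d2:-→d3:-→d4:-→d5:-→d6:-→d7:-→d8:-→d9:-→d10:-→d11:-→d12:H4→d13:- -> H4
  lookup 219.196.0.6: bits 1101101111000100 walk d0:-→d1:-→d2:-→d3:-→d4:-→d5:-→d6:-→d7:-→d8:-→d9:-→d10:-→d11:-→d12:H4→d13:-→d14:-→d15:-→d16:H4 -> H4
  + 219.128.0.0/9 (H1) depth=9
  lookup 219.165.240.205: bits 110110111 walk d0:-→d1:-→d2:-→d3:-→d4:-→d5:-→d6:-→d7:-→d8:-→d9:H1 -> H1
  + 219.196.12.0/24 (H3) depth=24
  + 219.196.12.28/32 (H3) depth=32
  lookup 219.196.12.28: bits 11011011110001000000110000011100 walk d0:-→d1:-→d2:-→d3:-→d4:-→d5:-→d6:-→d7:-→d8:-→d9:H1→d10:-→d11:-→d12:H4→d13:-→d14:-→d15:-→d16:H4→d17:-→d18:-→d19:-→d20:-→d21:-→d22:-→d23:-→d24:H3→d25:-→d26:-→d27:-→d28:-→d29:-→d30:-→d31:-→d32:H3 -> H3
  + 232.0.0.0/5 (H5) depth=5
  lookup 236.0.0.7: bits 1110110000 walk d0:-→d1:-→d2:-→d3:-→d4:-→d5:H5→d6:-→d7:-→d8:H1→d9:-→d10:- -> H1
  + 236.52.0.0/14 (H0) depth=14
  lookup 236.52.0.23: bits 11101100001101 walk d0:-→d1:-→d2:-→d3:-→d4:-→d5:H5→d6:-→d7:-→d8:H1→d9:-→d10:-→d11:-→d12:-→d13:-→d14:H0 -> H0
  + 236.54.0.0/16 (H2) depth=16
  lookup 219.196.12.1: bits 110110111100010000001100000 walk d0:-→d1:-→d2:-→d3:-→d4:-→d5:-→d6:-→d7:-→d8:-→d9:H1→d10:-→d11:-→d12:H4→d13:-→d14:-→d15:-→d16:H4→d17:-→d18:-→d19:-→d20:-→d21:-→d22:-→d23:-→d24:H3→d25:-→d26:-→d27:- -> H3
  + 219.196.0.0/17 (H0) depth=17
  + 236.54.0.0/19 (H2) depth=19
  + 236.54.20.208/28 (H4) depth=28
  + 219.196.0.0/20 (H5) depth=20
  + 219.196.0.0/20 (H5) depth=20
  + 0.0.0.0/0 (H4) depth=0
  del 0.0.0.0/0 (clear depth 0)
  del 219.196.12.0/24 (clear depth 24)
  + 219.196.12.28/32 (H1) depth=32

== LOOKUPS ==
["H4","no-route","no-route","H4","H4","H1","H3","H1","H0","H3"]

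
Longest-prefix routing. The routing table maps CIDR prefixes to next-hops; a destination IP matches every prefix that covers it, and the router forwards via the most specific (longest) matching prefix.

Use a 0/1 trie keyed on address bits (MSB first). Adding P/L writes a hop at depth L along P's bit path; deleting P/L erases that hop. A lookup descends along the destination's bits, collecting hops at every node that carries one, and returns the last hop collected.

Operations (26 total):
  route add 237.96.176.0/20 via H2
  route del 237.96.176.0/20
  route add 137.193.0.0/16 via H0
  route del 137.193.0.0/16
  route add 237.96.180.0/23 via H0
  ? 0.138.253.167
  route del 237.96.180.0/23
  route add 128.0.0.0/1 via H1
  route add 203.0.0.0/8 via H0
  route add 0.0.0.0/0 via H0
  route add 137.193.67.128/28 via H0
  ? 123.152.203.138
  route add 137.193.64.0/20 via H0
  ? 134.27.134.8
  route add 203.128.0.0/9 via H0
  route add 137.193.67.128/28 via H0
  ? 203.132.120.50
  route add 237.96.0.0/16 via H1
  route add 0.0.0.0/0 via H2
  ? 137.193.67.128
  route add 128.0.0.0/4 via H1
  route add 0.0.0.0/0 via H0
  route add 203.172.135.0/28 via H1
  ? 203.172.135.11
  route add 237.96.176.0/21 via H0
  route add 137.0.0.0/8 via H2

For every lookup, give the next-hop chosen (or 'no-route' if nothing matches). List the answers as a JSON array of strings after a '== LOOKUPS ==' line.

Apply in order:
  add 237.96.176.0/20 -> H2 at depth 20
  del 237.96.176.0/20 (clear depth 20)
  add 137.193.0.0/16 -> H0 at depth 16
  del 137.193.0.0/16 (clear depth 16)
  add 237.96.180.0/23 -> H0 at depth 23
  ? 0.138.253.167  path d0:-  best=no-route
  del 237.96.180.0/23 (clear depth 23)
  add 128.0.0.0/1 -> H1 at depth 1
  add 203.0.0.0/8 -> H0 at depth 8
  add 0.0.0.0/0 -> H0 at depth 0
  add 137.193.67.128/28 -> H0 at depth 28
  ? 123.152.203.138  path d0:H0  best=H0
  add 137.193.64.0/20 -> H0 at depth 20
  ? 134.27.134.8  path d0:H0→d1:H1→d2:-→d3:-→d4:-  best=H1
  add 203.128.0.0/9 -> H0 at depth 9
  add 137.193.67.128/28 -> H0 at depth 28
  ? 203.132.120.50  path d0:H0→d1:H1→d2:-→d3:-→d4:-→d5:-→d6:-→d7:-→d8:H0→d9:H0  best=H0
  add 237.96.0.0/16 -> H1 at depth 16
  add 0.0.0.0/0 -> H2 at depth 0
  ? 137.193.67.128  path d0:H2→d1:H1→d2:-→d3:-→d4:-→d5:-→d6:-→d7:-→d8:-→d9:-→d10:-→d11:-→d12:-→d13:-→d14:-→d15:-→d16:-→d17:-→d18:-→d19:-→d20:H0→d21:-→d22:-→d23:-→d24:-→d25:-→d26:-→d27:-→d28:H0  best=H0
  add 128.0.0.0/4 -> H1 at depth 4
  add 0.0.0.0/0 -> H0 at depth 0
  add 203.172.135.0/28 -> H1 at depth 28
  ? 203.172.135.11  path d0:H0→d1:H1→d2:-→d3:-→d4:-→d5:-→d6:-→d7:-→d8:H0→d9:H0→d10:-→d11:-→d12:-→d13:-→d14:-→d15:-→d16:-→d17:-→d18:-→d19:-→d20:-→d21:-→d22:-→d23:-→d24:-→d25:-→d26:-→d27:-→d28:H1  best=H1
  add 237.96.176.0/21 -> H0 at depth 21
  add 137.0.0.0/8 -> H2 at depth 8

== LOOKUPS ==
["no-route","H0","H1","H0","H0","H1"]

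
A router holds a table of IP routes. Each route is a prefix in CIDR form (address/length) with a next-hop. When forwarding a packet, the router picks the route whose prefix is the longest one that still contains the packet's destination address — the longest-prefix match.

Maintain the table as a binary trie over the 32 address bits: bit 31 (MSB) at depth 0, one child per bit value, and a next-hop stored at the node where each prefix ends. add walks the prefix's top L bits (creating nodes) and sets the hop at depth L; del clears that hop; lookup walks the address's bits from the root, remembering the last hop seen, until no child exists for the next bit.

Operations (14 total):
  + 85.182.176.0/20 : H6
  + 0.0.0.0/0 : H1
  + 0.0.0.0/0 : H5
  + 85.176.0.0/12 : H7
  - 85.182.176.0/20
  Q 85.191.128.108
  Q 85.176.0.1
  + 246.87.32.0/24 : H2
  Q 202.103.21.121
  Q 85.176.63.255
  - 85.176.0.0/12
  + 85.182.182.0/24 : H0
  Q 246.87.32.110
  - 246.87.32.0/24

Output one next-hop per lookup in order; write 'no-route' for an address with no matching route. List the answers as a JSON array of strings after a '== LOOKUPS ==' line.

Process each operation:
  add 85.182.176.0/20 -> H6 at depth 20
  add 0.0.0.0/0 -> H1 at depth 0
  add 0.0.0.0/0 -> H5 at depth 0
  add 85.176.0.0/12 -> H7 at depth 12
  - 85.182.176.0/20 clear@20
  Q 85.191.128.108: descend 010101011011 ; hops seen [H5,H7] ; pick H7
  Q 85.176.0.1: descend 0101010110110 ; hops seen [H5,H7] ; pick H7
  add 246.87.32.0/24 -> H2 at depth 24
  Q 202.103.21.121: descend 11 ; hops seen [H5] ; pick H5
  Q 85.176.63.255: descend 0101010110110 ; hops seen [H5,H7] ; pick H7
  - 85.176.0.0/12 clear@12
  add 85.182.182.0/24 -> H0 at depth 24
  Q 246.87.32.110: descend 111101100101011100100000 ; hops seen [H5,H2] ; pick H2
  - 246.87.32.0/24 clear@24

== LOOKUPS ==
["H7","H7","H5","H7","H2"]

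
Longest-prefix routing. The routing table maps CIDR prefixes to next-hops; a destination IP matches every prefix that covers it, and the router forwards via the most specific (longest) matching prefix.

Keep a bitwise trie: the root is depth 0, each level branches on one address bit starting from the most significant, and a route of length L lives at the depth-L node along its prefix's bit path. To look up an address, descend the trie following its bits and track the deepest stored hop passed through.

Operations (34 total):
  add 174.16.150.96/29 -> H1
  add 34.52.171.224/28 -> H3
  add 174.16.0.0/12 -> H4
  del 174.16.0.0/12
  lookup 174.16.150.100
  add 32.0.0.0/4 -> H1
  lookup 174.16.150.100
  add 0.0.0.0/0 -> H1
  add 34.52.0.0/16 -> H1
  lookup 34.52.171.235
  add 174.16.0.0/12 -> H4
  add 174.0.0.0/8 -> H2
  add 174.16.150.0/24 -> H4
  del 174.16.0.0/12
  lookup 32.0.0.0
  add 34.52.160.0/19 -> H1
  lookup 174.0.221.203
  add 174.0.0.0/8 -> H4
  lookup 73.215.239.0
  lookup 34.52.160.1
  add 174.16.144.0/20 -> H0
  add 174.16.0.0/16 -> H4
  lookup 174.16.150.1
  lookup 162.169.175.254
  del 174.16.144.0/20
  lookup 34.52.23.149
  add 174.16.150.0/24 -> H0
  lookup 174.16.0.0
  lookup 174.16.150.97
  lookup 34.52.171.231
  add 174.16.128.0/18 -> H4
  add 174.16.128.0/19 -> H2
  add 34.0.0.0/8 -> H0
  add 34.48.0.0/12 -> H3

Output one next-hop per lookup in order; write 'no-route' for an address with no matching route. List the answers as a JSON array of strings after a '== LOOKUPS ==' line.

Apply in order:
  + 174.16.150.96/29 (H1) depth=29
  + 34.52.171.224/28 (H3) depth=28
  + 174.16.0.0/12 (H4) depth=12
  del 174.16.0.0/12 (clear depth 12)
  lookup 174.16.150.100: bits 10101110000100001001011001100 walk d0:-→d1:-→d2:-→d3:-→d4:-→d5:-→d6:-→d7:-→d8:-→d9:-→d10:-→d11:-→d12:-→d13:-→d14:-→d15:-→d16:-→d17:-→d18:-→d19:-→d20:-→d21:-→d22:-→d23:-→d24:-→d25:-→d26:-→d27:-→d28:-→d29:H1 -> H1
  + 32.0.0.0/4 (H1) depth=4
  lookup 174.16.150.100: bits 10101110000100001001011001100 walk d0:-→d1:-→d2:-→d3:-→d4:-→d5:-→d6:-→d7:-→d8:-→d9:-→d10:-→d11:-→d12:-→d13:-→d14:-→d15:-→d16:-→d17:-→d18:-→d19:-→d20:-→d21:-→d22:-→d23:-→d24:-→d25:-→d26:-→d27:-→d28:-→d29:H1 -> H1
  + 0.0.0.0/0 (H1) depth=0
  + 34.52.0.0/16 (H1) depth=16
  lookup 34.52.171.235: bits 0010001000110100101010111110 walk d0:H1→d1:-→d2:-→d3:-→d4:H1→d5:-→d6:-→d7:-→d8:-→d9:-→d10:-→d11:-→d12:-→d13:-→d14:-→d15:-→d16:H1→d17:-→d18:-→d19:-→d20:-→d21:-→d22:-→d23:-→d24:-→d25:-→d26:-→d27:-→d28:H3 -> H3
  + 174.16.0.0/12 (H4) depth=12
  + 174.0.0.0/8 (H2) depth=8
  + 174.16.150.0/24 (H4) depth=24
  del 174.16.0.0/12 (clear depth 12)
  lookup 32.0.0.0: bits 001000 walk d0:H1→d1:-→d2:-→d3:-→d4:H1→d5:-→d6:- -> H1
  + 34.52.160.0/19 (H1) depth=19
  lookup 174.0.221.203: bits 10101110000 walk d0:H1→d1:-→d2:-→d3:-→d4:-→d5:-→d6:-→d7:-→d8:H2→d9:-→d10:-→d11:- -> H2
  + 174.0.0.0/8 (H4) depth=8
  lookup 73.215.239.0: bits 0 walk d0:H1→d1:- -> H1
  lookup 34.52.160.1: bits 00100010001101001010 walk d0:H1→d1:-→d2:-→d3:-→d4:H1→d5:-→d6:-→d7:-→d8:-→d9:-→d10:-→d11:-→d12:-→d13:-→d14:-→d15:-→d16:H1→d17:-→d18:-→d19:H1→d20:- -> H1
  + 174.16.144.0/20 (H0) depth=20
  + 174.16.0.0/16 (H4) depth=16
  lookup 174.16.150.1: bits 1010111000010000100101100 walk d0:H1→d1:-→d2:-→d3:-→d4:-→d5:-→d6:-→d7:-→d8:H4→d9:-→d10:-→d11:-→d12:-→d13:-→d14:-→d15:-→d16:H4→d17:-→d18:-→d19:-→d20:H0→d21:-→d22:-→d23:-→d24:H4→d25:- -> H4
  lookup 162.169.175.254: bits 1010 walk d0:H1→d1:-→d2:-→d3:-→d4:- -> H1
  del 174.16.144.0/20 (clear depth 20)
  lookup 34.52.23.149: bits 0010001000110100 walk d0:H1→d1:-→d2:-→d3:-→d4:H1→d5:-→d6:-→d7:-→d8:-→d9:-→d10:-→d11:-→d12:-→d13:-→d14:-→d15:-→d16:H1 -> H1
  + 174.16.150.0/24 (H0) depth=24
  lookup 174.16.0.0: bits 1010111000010000 walk d0:H1→d1:-→d2:-→d3:-→d4:-→d5:-→d6:-→d7:-→d8:H4→d9:-→d10:-→d11:-→d12:-→d13:-→d14:-→d15:-→d16:H4 -> H4
  lookup 174.16.150.97: bits 10101110000100001001011001100 walk d0:H1→d1:-→d2:-→d3:-→d4:-→d5:-→d6:-→d7:-→d8:H4→d9:-→d10:-→d11:-→d12:-→d13:-→d14:-→d15:-→d16:H4→d17:-→d18:-→d19:-→d20:-→d21:-→d22:-→d23:-→d24:H0→d25:-→d26:-→d27:-→d28:-→d29:H1 -> H1
  lookup 34.52.171.231: bits 0010001000110100101010111110 walk d0:H1→d1:-→d2:-→d3:-→d4:H1→d5:-→d6:-→d7:-→d8:-→d9:-→d10:-→d11:-→d12:-→d13:-→d14:-→d15:-→d16:H1→d17:-→d18:-→d19:H1→d20:-→d21:-→d22:-→d23:-→d24:-→d25:-→d26:-→d27:-→d28:H3 -> H3
  + 174.16.128.0/18 (H4) depth=18
  + 174.16.128.0/19 (H2) depth=19
  + 34.0.0.0/8 (H0) depth=8
  + 34.48.0.0/12 (H3) depth=12

== LOOKUPS ==
["H1","H1","H3","H1","H2","H1","H1","H4","H1","H1","H4","H1","H3"]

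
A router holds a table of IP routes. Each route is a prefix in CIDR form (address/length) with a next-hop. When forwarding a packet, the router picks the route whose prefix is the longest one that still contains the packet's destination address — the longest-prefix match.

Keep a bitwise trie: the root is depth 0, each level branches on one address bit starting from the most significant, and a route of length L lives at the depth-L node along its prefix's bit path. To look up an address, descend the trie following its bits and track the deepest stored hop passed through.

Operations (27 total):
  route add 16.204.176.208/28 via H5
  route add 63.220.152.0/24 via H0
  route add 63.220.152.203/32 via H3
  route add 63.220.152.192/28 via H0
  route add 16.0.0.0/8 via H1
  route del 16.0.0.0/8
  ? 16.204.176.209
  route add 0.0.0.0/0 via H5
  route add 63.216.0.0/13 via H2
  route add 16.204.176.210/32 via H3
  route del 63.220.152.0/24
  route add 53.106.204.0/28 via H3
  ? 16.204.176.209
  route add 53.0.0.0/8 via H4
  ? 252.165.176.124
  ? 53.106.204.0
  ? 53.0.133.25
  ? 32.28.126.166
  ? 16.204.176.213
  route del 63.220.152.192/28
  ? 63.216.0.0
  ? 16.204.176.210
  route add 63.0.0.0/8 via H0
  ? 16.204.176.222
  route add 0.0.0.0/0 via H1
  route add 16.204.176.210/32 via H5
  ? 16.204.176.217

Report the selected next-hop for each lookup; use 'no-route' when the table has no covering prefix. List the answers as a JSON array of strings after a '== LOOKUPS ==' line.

Trace:
  add 16.204.176.208/28 -> H5 at depth 28
  add 63.220.152.0/24 -> H0 at depth 24
  add 63.220.152.203/32 -> H3 at depth 32
  add 63.220.152.192/28 -> H0 at depth 28
  add 16.0.0.0/8 -> H1 at depth 8
  del 16.0.0.0/8 (clear depth 8)
  Q 16.204.176.209: descend 0001000011001100101100001101 ; hops seen [H5] ; pick H5
  add 0.0.0.0/0 -> H5 at depth 0
  add 63.216.0.0/13 -> H2 at depth 13
  add 16.204.176.210/32 -> H3 at depth 32
  del 63.220.152.0/24 (clear depth 24)
  add 53.106.204.0/28 -> H3 at depth 28
  Q 16.204.176.209: descend 000100001100110010110000110100 ; hops seen [H5,H5] ; pick H5
  add 53.0.0.0/8 -> H4 at depth 8
  Q 252.165.176.124: descend ε ; hops seen [H5] ; pick H5
  Q 53.106.204.0: descend 0011010101101010110011000000 ; hops seen [H5,H4,H3] ; pick H3
  Q 53.0.133.25: descend 001101010 ; hops seen [H5,H4] ; pick H4
  Q 32.28.126.166: descend 001 ; hops seen [H5] ; pick H5
  Q 16.204.176.213: descend 00010000110011001011000011010 ; hops seen [H5,H5] ; pick H5
  del 63.220.152.192/28 (clear depth 28)
  Q 63.216.0.0: descend 0011111111011 ; hops seen [H5,H2] ; pick H2
  Q 16.204.176.210: descend 00010000110011001011000011010010 ; hops seen [H5,H5,H3] ; pick H3
  add 63.0.0.0/8 -> H0 at depth 8
  Q 16.204.176.222: descend 0001000011001100101100001101 ; hops seen [H5,H5] ; pick H5
  add 0.0.0.0/0 -> H1 at depth 0
  add 16.204.176.210/32 -> H5 at depth 32
  Q 16.204.176.217: descend 0001000011001100101100001101 ; hops seen [H1,H5] ; pick H5

== LOOKUPS ==
["H5","H5","H5","H3","H4","H5","H5","H2","H3","H5","H5"]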